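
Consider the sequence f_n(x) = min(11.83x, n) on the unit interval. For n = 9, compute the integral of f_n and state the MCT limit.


f(x) = 11.83x on [0,1]; f_n(x) = min(11.83x, n). At n = 9:
Step 1: f(x) reaches 9 at x = 9/11.83 = 0.760778
Step 2: integral(f_9) = integral(11.83x, 0, 0.760778) + integral(9, 0.760778, 1)
       = 11.83*0.760778^2/2 + 9*(1 - 0.760778)
       = 3.4235 + 2.153001
       = 5.5765
Step 3: As n -> infinity, f_n increases to f, so by MCT integral(f_n) -> integral(f) = 11.83/2 = 5.915.
Convergence: integral(f_9) = 5.5765 -> 5.915 as n -> infinity


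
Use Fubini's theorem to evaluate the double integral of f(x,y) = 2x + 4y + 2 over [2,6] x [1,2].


By Fubini, integrate in x first, then y.
Step 1: Fix y, integrate over x in [2,6]:
  integral(2x + 4y + 2, x=2..6)
  = 2*(6^2 - 2^2)/2 + (4y + 2)*(6 - 2)
  = 32 + (4y + 2)*4
  = 32 + 16y + 8
  = 40 + 16y
Step 2: Integrate over y in [1,2]:
  integral(40 + 16y, y=1..2)
  = 40*1 + 16*(2^2 - 1^2)/2
  = 40 + 24
  = 64


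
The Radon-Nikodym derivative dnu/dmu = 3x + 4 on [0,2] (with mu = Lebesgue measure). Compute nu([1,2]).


nu(A) = integral_A (dnu/dmu) dmu = integral_1^2 (3x + 4) dx
Step 1: Antiderivative F(x) = (3/2)x^2 + 4x
Step 2: F(2) = (3/2)*2^2 + 4*2 = 6 + 8 = 14
Step 3: F(1) = (3/2)*1^2 + 4*1 = 1.5 + 4 = 5.5
Step 4: nu([1,2]) = F(2) - F(1) = 14 - 5.5 = 8.5


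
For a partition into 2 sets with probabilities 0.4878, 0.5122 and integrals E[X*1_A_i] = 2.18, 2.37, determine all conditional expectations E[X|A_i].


For each cell A_i: E[X|A_i] = E[X*1_A_i] / P(A_i)
Step 1: E[X|A_1] = 2.18 / 0.4878 = 4.469045
Step 2: E[X|A_2] = 2.37 / 0.5122 = 4.627099
Verification: E[X] = sum E[X*1_A_i] = 2.18 + 2.37 = 4.55


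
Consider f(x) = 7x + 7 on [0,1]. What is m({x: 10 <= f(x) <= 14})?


f^(-1)([10, 14]) = {x : 10 <= 7x + 7 <= 14}
Solving: (10 - 7)/7 <= x <= (14 - 7)/7
= [0.428571, 1]
Intersecting with [0,1]: [0.428571, 1]
Measure = 1 - 0.428571 = 0.571429


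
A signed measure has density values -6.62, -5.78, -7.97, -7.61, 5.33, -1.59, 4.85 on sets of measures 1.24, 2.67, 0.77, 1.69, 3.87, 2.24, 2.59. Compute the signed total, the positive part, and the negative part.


Step 1: Compute signed measure on each set:
  Set 1: -6.62 * 1.24 = -8.2088
  Set 2: -5.78 * 2.67 = -15.4326
  Set 3: -7.97 * 0.77 = -6.1369
  Set 4: -7.61 * 1.69 = -12.8609
  Set 5: 5.33 * 3.87 = 20.6271
  Set 6: -1.59 * 2.24 = -3.5616
  Set 7: 4.85 * 2.59 = 12.5615
Step 2: Total signed measure = (-8.2088) + (-15.4326) + (-6.1369) + (-12.8609) + (20.6271) + (-3.5616) + (12.5615)
     = -13.0122
Step 3: Positive part mu+(X) = sum of positive contributions = 33.1886
Step 4: Negative part mu-(X) = |sum of negative contributions| = 46.2008


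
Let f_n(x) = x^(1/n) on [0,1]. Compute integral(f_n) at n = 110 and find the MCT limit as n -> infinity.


At n = 110: f_110(x) = x^(1/110).
Step 1: integral(x^(1/110), 0, 1) = [x^(1/110+1) / (1/110+1)] from 0 to 1
     = 1 / (1/110 + 1) = 1 / ((110+1)/110) = 110/(110+1)
     = 110/111 = 0.990991
Step 2: As n -> infinity, f_n(x) = x^(1/n) -> 1 for x in (0,1], and f_n is increasing in n.
By MCT, lim_n integral(f_n) = integral(lim_n f_n) = integral(1, 0, 1) = 1.
Step 3: Verify convergence: 110/111 = 0.990991 -> 1


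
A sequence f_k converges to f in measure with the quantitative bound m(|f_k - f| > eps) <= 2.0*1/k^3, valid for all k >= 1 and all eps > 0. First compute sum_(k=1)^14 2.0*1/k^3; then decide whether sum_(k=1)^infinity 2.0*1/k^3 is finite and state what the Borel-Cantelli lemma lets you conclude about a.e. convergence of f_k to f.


Step 1: List the terms 2.0*1/k^3 for k = 1 to 14:
  k=1: 2
  k=2: 0.25
  k=3: 0.074074
  k=4: 0.03125
  k=5: 0.016
  k=6: 0.009259
  k=7: 0.005831
  k=8: 0.003906
  k=9: 0.002743
  k=10: 0.002
  k=11: 0.001503
  k=12: 0.001157
  k=13: 9.103323e-04
  k=14: 7.288630e-04
Step 2: Partial sum = 2 + 0.25 + 0.074074 + 0.03125 + 0.016 + 0.009259 + 0.005831 + 0.003906 + 0.002743 + 0.002 + 0.001503 + 0.001157 + 9.103323e-04 + 7.288630e-04
     = 2.399363
Step 3: The full series sum_(k>=1) 2.0*1/k^3 converges (p-series with p = 3 > 1; a constant multiple of a convergent series converges).
Step 4: Fix eps > 0. Since sum_k m(|f_k - f| > eps) < infinity, the Borel-Cantelli lemma gives
        m(limsup_k {|f_k - f| > eps}) = 0, i.e. for a.e. x, |f_k(x) - f(x)| <= eps for all large k.
        Applying this with eps = 1/j for j = 1, 2, ... and intersecting the countably many full-measure sets,
        for a.e. x we get limsup_k |f_k(x) - f(x)| <= 1/j for every j, hence f_k -> f almost everywhere.
Conclusion: series converges; Borel-Cantelli yields f_k -> f a.e.


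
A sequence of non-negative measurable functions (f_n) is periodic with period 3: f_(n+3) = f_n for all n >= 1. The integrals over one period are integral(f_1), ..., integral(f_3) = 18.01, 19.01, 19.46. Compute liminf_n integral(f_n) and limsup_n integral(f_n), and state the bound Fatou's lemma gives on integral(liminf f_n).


The sequence (integral(f_n)) is periodic with period 3, repeating the values 18.01, 19.01, 19.46 indefinitely.
Step 1: For a periodic sequence, every tail (a_m, a_(m+1), ...) contains all 3 period values infinitely often.
Step 2: Hence inf of every tail = min of the period values = min(18.01, 19.01, 19.46) = 18.01.
        liminf_n integral(f_n) = sup over m of (inf of tail from m) = 18.01.
Step 3: Similarly sup of every tail = max of the period values = 19.46.
        limsup_n integral(f_n) = 19.46.
Step 4: Fatou's lemma: integral(liminf_n f_n) <= liminf_n integral(f_n) = 18.01.
        So the integral of the pointwise liminf is at most 18.01.


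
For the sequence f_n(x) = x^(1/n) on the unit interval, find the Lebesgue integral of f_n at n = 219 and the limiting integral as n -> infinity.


At n = 219: f_219(x) = x^(1/219).
Step 1: integral(x^(1/219), 0, 1) = [x^(1/219+1) / (1/219+1)] from 0 to 1
     = 1 / (1/219 + 1) = 1 / ((219+1)/219) = 219/(219+1)
     = 219/220 = 0.995455
Step 2: As n -> infinity, f_n(x) = x^(1/n) -> 1 for x in (0,1], and f_n is increasing in n.
By MCT, lim_n integral(f_n) = integral(lim_n f_n) = integral(1, 0, 1) = 1.
Step 3: Verify convergence: 219/220 = 0.995455 -> 1


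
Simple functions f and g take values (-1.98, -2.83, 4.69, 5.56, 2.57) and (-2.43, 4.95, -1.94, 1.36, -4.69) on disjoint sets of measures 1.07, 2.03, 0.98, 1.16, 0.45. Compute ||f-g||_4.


Step 1: Compute differences f_i - g_i:
  -1.98 - -2.43 = 0.45
  -2.83 - 4.95 = -7.78
  4.69 - -1.94 = 6.63
  5.56 - 1.36 = 4.2
  2.57 - -4.69 = 7.26
Step 2: Compute |diff|^4 * measure for each set:
  |0.45|^4 * 1.07 = 0.041006 * 1.07 = 0.043877
  |-7.78|^4 * 2.03 = 3663.687207 * 2.03 = 7437.285029
  |6.63|^4 * 0.98 = 1932.209058 * 0.98 = 1893.564876
  |4.2|^4 * 1.16 = 311.1696 * 1.16 = 360.956736
  |7.26|^4 * 0.45 = 2778.091098 * 0.45 = 1250.140994
Step 3: Sum = 10941.991512
Step 4: ||f-g||_4 = (10941.991512)^(1/4) = 10.227608


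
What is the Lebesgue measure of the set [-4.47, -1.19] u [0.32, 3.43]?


For pairwise disjoint intervals, m(union) = sum of lengths.
= (-1.19 - -4.47) + (3.43 - 0.32)
= 3.28 + 3.11
= 6.39


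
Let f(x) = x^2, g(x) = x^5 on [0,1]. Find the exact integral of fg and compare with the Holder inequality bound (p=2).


Step 1: Exact integral of f*g = integral(x^7, 0, 1) = 1/8
     = 0.125
Step 2: Holder bound with p=2, q=2:
  ||f||_p = (integral x^4 dx)^(1/2) = (1/5)^(1/2) = 0.447214
  ||g||_q = (integral x^10 dx)^(1/2) = (1/11)^(1/2) = 0.301511
Step 3: Holder bound = ||f||_p * ||g||_q = 0.447214 * 0.301511 = 0.13484
Verification: 0.125 <= 0.13484 (Holder holds)


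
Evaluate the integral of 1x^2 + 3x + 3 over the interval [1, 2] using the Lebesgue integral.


The Lebesgue integral of a Riemann-integrable function agrees with the Riemann integral.
Antiderivative F(x) = (1/3)x^3 + (3/2)x^2 + 3x
F(2) = (1/3)*2^3 + (3/2)*2^2 + 3*2
     = (1/3)*8 + (3/2)*4 + 3*2
     = 2.666667 + 6 + 6
     = 14.666667
F(1) = 4.833333
Integral = F(2) - F(1) = 14.666667 - 4.833333 = 9.833333


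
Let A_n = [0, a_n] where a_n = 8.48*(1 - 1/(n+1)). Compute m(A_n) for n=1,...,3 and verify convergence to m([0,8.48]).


By continuity of measure from below: if A_n increases to A, then m(A_n) -> m(A).
Here A = [0, 8.48], so m(A) = 8.48
Step 1: a_1 = 8.48*(1 - 1/2) = 4.24, m(A_1) = 4.24
Step 2: a_2 = 8.48*(1 - 1/3) = 5.6533, m(A_2) = 5.6533
Step 3: a_3 = 8.48*(1 - 1/4) = 6.36, m(A_3) = 6.36
Limit: m(A_n) -> m([0,8.48]) = 8.48


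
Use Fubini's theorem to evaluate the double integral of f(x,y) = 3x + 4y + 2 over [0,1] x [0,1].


By Fubini, integrate in x first, then y.
Step 1: Fix y, integrate over x in [0,1]:
  integral(3x + 4y + 2, x=0..1)
  = 3*(1^2 - 0^2)/2 + (4y + 2)*(1 - 0)
  = 1.5 + (4y + 2)*1
  = 1.5 + 4y + 2
  = 3.5 + 4y
Step 2: Integrate over y in [0,1]:
  integral(3.5 + 4y, y=0..1)
  = 3.5*1 + 4*(1^2 - 0^2)/2
  = 3.5 + 2
  = 5.5


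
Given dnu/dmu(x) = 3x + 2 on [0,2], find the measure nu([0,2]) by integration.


nu(A) = integral_A (dnu/dmu) dmu = integral_0^2 (3x + 2) dx
Step 1: Antiderivative F(x) = (3/2)x^2 + 2x
Step 2: F(2) = (3/2)*2^2 + 2*2 = 6 + 4 = 10
Step 3: F(0) = (3/2)*0^2 + 2*0 = 0.0 + 0 = 0.0
Step 4: nu([0,2]) = F(2) - F(0) = 10 - 0.0 = 10


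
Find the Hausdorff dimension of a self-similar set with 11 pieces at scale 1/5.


For a self-similar set with N copies scaled by 1/r:
dim_H = log(N)/log(r) = log(11)/log(5)
= 2.397895/1.609438
= 1.489896


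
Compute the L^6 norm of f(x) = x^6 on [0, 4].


Step 1: ||f||_6 = (integral_0^4 |x^6|^6 dx)^(1/6)
     = (integral_0^4 x^36 dx)^(1/6)
Step 2: integral_0^4 x^36 dx = [x^37/(37)] from 0 to 4 = 4^37/37
     = 18889465931478580854784/37 = 5.105261e+20
Step 3: ||f||_6 = (5.105261e+20)^(1/6) = 2827.068463


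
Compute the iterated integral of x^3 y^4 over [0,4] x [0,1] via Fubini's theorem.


By Fubini's theorem, the double integral factors as a product of single integrals:
Step 1: integral_0^4 x^3 dx = [x^4/4] from 0 to 4
     = 4^4/4 = 64
Step 2: integral_0^1 y^4 dy = [y^5/5] from 0 to 1
     = 1^5/5 = 0.2
Step 3: Double integral = 64 * 0.2 = 12.8


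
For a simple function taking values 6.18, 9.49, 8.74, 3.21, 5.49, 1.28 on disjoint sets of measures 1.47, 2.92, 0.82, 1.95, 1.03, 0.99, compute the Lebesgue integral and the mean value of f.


Step 1: Integral = sum(value_i * measure_i)
= 6.18*1.47 + 9.49*2.92 + 8.74*0.82 + 3.21*1.95 + 5.49*1.03 + 1.28*0.99
= 9.0846 + 27.7108 + 7.1668 + 6.2595 + 5.6547 + 1.2672
= 57.1436
Step 2: Total measure of domain = 1.47 + 2.92 + 0.82 + 1.95 + 1.03 + 0.99 = 9.18
Step 3: Average value = 57.1436 / 9.18 = 6.224793


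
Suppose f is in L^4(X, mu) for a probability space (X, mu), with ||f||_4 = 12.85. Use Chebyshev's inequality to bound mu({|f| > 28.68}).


Chebyshev/Markov inequality: mu(|f| > eps) <= (||f||_p / eps)^p
Step 1: ||f||_4 / eps = 12.85 / 28.68 = 0.448047
Step 2: Raise to power p = 4:
  (0.448047)^4 = 0.040299
Step 3: Therefore mu(|f| > 28.68) <= 0.040299


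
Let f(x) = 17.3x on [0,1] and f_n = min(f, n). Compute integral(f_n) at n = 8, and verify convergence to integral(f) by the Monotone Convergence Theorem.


f(x) = 17.3x on [0,1]; f_n(x) = min(17.3x, n). At n = 8:
Step 1: f(x) reaches 8 at x = 8/17.3 = 0.462428
Step 2: integral(f_8) = integral(17.3x, 0, 0.462428) + integral(8, 0.462428, 1)
       = 17.3*0.462428^2/2 + 8*(1 - 0.462428)
       = 1.849711 + 4.300578
       = 6.150289
Step 3: As n -> infinity, f_n increases to f, so by MCT integral(f_n) -> integral(f) = 17.3/2 = 8.65.
Convergence: integral(f_8) = 6.150289 -> 8.65 as n -> infinity


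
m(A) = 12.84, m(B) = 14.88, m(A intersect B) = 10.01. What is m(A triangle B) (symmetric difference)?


m(A Delta B) = m(A) + m(B) - 2*m(A n B)
= 12.84 + 14.88 - 2*10.01
= 12.84 + 14.88 - 20.02
= 7.7


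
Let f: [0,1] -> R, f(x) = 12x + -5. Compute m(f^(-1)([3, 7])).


f^(-1)([3, 7]) = {x : 3 <= 12x + -5 <= 7}
Solving: (3 - -5)/12 <= x <= (7 - -5)/12
= [0.666667, 1]
Intersecting with [0,1]: [0.666667, 1]
Measure = 1 - 0.666667 = 0.333333


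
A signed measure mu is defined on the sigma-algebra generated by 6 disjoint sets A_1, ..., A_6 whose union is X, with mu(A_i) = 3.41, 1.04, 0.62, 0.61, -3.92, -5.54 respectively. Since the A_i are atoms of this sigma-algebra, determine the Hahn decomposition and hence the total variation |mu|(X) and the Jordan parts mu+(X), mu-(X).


Step 1: Every measurable set is a union of atoms (the cells / points), so a Hahn decomposition is
  obtained by grouping atoms by sign: P = union of atoms with mu > 0, N = union of the remaining atoms.
  Atoms in P (indices): 1, 2, 3, 4;  atoms in N (indices): 5, 6
  Positive values: 3.41, 1.04, 0.62, 0.61
  Negative values: -3.92, -5.54
Step 2: mu+(X) = mu(P) = sum of positive atom values = 5.68
Step 3: mu-(X) = -mu(N) = sum of |negative atom values| = 9.46
Step 4: |mu|(X) = mu+(X) + mu-(X) = 5.68 + 9.46 = 15.14


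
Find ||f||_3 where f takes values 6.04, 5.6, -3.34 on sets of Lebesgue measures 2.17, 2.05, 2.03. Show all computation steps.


Step 1: Compute |f_i|^3 for each value:
  |6.04|^3 = 220.348864
  |5.6|^3 = 175.616
  |-3.34|^3 = 37.259704
Step 2: Multiply by measures and sum:
  220.348864 * 2.17 = 478.157035
  175.616 * 2.05 = 360.0128
  37.259704 * 2.03 = 75.637199
Sum = 478.157035 + 360.0128 + 75.637199 = 913.807034
Step 3: Take the p-th root:
||f||_3 = (913.807034)^(1/3) = 9.704016


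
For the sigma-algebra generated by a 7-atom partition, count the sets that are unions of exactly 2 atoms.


Each element of F is a union of some subset of the 7 atoms.
Elements that are unions of exactly 2 atoms correspond to 2-element subsets of the 7 atoms.
Count = C(7, 2) = 7! / (2! * 5!) = 21.


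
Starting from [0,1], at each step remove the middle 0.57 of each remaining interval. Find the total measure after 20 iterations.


Step 1: At each step, fraction remaining = 1 - 0.57 = 0.43
Step 2: After 20 steps, measure = (0.43)^20
Result = 4.670562e-08


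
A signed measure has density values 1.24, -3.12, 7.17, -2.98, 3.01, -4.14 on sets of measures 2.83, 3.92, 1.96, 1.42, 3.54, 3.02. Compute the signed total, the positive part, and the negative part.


Step 1: Compute signed measure on each set:
  Set 1: 1.24 * 2.83 = 3.5092
  Set 2: -3.12 * 3.92 = -12.2304
  Set 3: 7.17 * 1.96 = 14.0532
  Set 4: -2.98 * 1.42 = -4.2316
  Set 5: 3.01 * 3.54 = 10.6554
  Set 6: -4.14 * 3.02 = -12.5028
Step 2: Total signed measure = (3.5092) + (-12.2304) + (14.0532) + (-4.2316) + (10.6554) + (-12.5028)
     = -0.747
Step 3: Positive part mu+(X) = sum of positive contributions = 28.2178
Step 4: Negative part mu-(X) = |sum of negative contributions| = 28.9648


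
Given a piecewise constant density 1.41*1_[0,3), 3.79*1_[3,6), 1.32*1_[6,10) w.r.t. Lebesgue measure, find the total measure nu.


Integrate each piece of the Radon-Nikodym derivative:
Step 1: integral_0^3 1.41 dx = 1.41*(3-0) = 1.41*3 = 4.23
Step 2: integral_3^6 3.79 dx = 3.79*(6-3) = 3.79*3 = 11.37
Step 3: integral_6^10 1.32 dx = 1.32*(10-6) = 1.32*4 = 5.28
Total: 4.23 + 11.37 + 5.28 = 20.88


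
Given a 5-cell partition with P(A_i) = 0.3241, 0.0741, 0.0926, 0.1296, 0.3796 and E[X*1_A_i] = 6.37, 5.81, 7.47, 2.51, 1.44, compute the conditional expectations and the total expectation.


For each cell A_i: E[X|A_i] = E[X*1_A_i] / P(A_i)
Step 1: E[X|A_1] = 6.37 / 0.3241 = 19.654428
Step 2: E[X|A_2] = 5.81 / 0.0741 = 78.407557
Step 3: E[X|A_3] = 7.47 / 0.0926 = 80.669546
Step 4: E[X|A_4] = 2.51 / 0.1296 = 19.367284
Step 5: E[X|A_5] = 1.44 / 0.3796 = 3.793467
Verification: E[X] = sum E[X*1_A_i] = 6.37 + 5.81 + 7.47 + 2.51 + 1.44 = 23.6


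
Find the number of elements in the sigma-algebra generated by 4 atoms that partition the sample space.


Each element of the sigma-algebra is a union of some subset of the 4 atoms.
The number of such subsets is 2^4 = 16.


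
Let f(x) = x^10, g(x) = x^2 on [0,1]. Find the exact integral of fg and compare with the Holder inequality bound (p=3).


Step 1: Exact integral of f*g = integral(x^12, 0, 1) = 1/13
     = 0.076923
Step 2: Holder bound with p=3, q=1.5:
  ||f||_p = (integral x^30 dx)^(1/3) = (1/31)^(1/3) = 0.318331
  ||g||_q = (integral x^3 dx)^(1/1.5) = (1/4)^(1/1.5) = 0.39685
Step 3: Holder bound = ||f||_p * ||g||_q = 0.318331 * 0.39685 = 0.12633
Verification: 0.076923 <= 0.12633 (Holder holds)


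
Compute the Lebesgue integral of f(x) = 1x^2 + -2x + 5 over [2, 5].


The Lebesgue integral of a Riemann-integrable function agrees with the Riemann integral.
Antiderivative F(x) = (1/3)x^3 + (-2/2)x^2 + 5x
F(5) = (1/3)*5^3 + (-2/2)*5^2 + 5*5
     = (1/3)*125 + (-2/2)*25 + 5*5
     = 41.666667 + -25 + 25
     = 41.666667
F(2) = 8.666667
Integral = F(5) - F(2) = 41.666667 - 8.666667 = 33


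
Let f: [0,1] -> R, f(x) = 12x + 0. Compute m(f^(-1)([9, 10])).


f^(-1)([9, 10]) = {x : 9 <= 12x + 0 <= 10}
Solving: (9 - 0)/12 <= x <= (10 - 0)/12
= [0.75, 0.833333]
Intersecting with [0,1]: [0.75, 0.833333]
Measure = 0.833333 - 0.75 = 0.083333


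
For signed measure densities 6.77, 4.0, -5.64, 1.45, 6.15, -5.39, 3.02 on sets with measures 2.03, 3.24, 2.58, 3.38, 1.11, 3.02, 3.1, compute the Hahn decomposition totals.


Step 1: Compute signed measure on each set:
  Set 1: 6.77 * 2.03 = 13.7431
  Set 2: 4.0 * 3.24 = 12.96
  Set 3: -5.64 * 2.58 = -14.5512
  Set 4: 1.45 * 3.38 = 4.901
  Set 5: 6.15 * 1.11 = 6.8265
  Set 6: -5.39 * 3.02 = -16.2778
  Set 7: 3.02 * 3.1 = 9.362
Step 2: Total signed measure = (13.7431) + (12.96) + (-14.5512) + (4.901) + (6.8265) + (-16.2778) + (9.362)
     = 16.9636
Step 3: Positive part mu+(X) = sum of positive contributions = 47.7926
Step 4: Negative part mu-(X) = |sum of negative contributions| = 30.829


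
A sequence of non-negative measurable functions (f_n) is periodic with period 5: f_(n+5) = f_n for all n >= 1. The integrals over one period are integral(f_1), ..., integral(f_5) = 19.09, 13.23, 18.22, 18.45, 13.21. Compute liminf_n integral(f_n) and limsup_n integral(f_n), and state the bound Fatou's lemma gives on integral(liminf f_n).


The sequence (integral(f_n)) is periodic with period 5, repeating the values 19.09, 13.23, 18.22, 18.45, 13.21 indefinitely.
Step 1: For a periodic sequence, every tail (a_m, a_(m+1), ...) contains all 5 period values infinitely often.
Step 2: Hence inf of every tail = min of the period values = min(19.09, 13.23, 18.22, 18.45, 13.21) = 13.21.
        liminf_n integral(f_n) = sup over m of (inf of tail from m) = 13.21.
Step 3: Similarly sup of every tail = max of the period values = 19.09.
        limsup_n integral(f_n) = 19.09.
Step 4: Fatou's lemma: integral(liminf_n f_n) <= liminf_n integral(f_n) = 13.21.
        So the integral of the pointwise liminf is at most 13.21.


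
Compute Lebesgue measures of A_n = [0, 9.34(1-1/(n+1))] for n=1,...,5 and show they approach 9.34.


By continuity of measure from below: if A_n increases to A, then m(A_n) -> m(A).
Here A = [0, 9.34], so m(A) = 9.34
Step 1: a_1 = 9.34*(1 - 1/2) = 4.67, m(A_1) = 4.67
Step 2: a_2 = 9.34*(1 - 1/3) = 6.2267, m(A_2) = 6.2267
Step 3: a_3 = 9.34*(1 - 1/4) = 7.005, m(A_3) = 7.005
Step 4: a_4 = 9.34*(1 - 1/5) = 7.472, m(A_4) = 7.472
Step 5: a_5 = 9.34*(1 - 1/6) = 7.7833, m(A_5) = 7.7833
Limit: m(A_n) -> m([0,9.34]) = 9.34


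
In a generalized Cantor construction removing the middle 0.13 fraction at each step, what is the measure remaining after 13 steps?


Step 1: At each step, fraction remaining = 1 - 0.13 = 0.87
Step 2: After 13 steps, measure = (0.87)^13
Result = 0.163588


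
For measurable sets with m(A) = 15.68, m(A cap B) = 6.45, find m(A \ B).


m(A \ B) = m(A) - m(A n B)
= 15.68 - 6.45
= 9.23


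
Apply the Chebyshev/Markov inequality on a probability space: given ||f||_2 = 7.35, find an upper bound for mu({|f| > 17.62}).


Chebyshev/Markov inequality: mu(|f| > eps) <= (||f||_p / eps)^p
Step 1: ||f||_2 / eps = 7.35 / 17.62 = 0.41714
Step 2: Raise to power p = 2:
  (0.41714)^2 = 0.174005
Step 3: Therefore mu(|f| > 17.62) <= 0.174005


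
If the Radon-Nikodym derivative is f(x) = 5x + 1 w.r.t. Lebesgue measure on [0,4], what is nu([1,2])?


nu(A) = integral_A (dnu/dmu) dmu = integral_1^2 (5x + 1) dx
Step 1: Antiderivative F(x) = (5/2)x^2 + 1x
Step 2: F(2) = (5/2)*2^2 + 1*2 = 10 + 2 = 12
Step 3: F(1) = (5/2)*1^2 + 1*1 = 2.5 + 1 = 3.5
Step 4: nu([1,2]) = F(2) - F(1) = 12 - 3.5 = 8.5


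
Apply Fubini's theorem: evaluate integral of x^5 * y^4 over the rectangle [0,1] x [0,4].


By Fubini's theorem, the double integral factors as a product of single integrals:
Step 1: integral_0^1 x^5 dx = [x^6/6] from 0 to 1
     = 1^6/6 = 0.166667
Step 2: integral_0^4 y^4 dy = [y^5/5] from 0 to 4
     = 4^5/5 = 204.8
Step 3: Double integral = 0.166667 * 204.8 = 34.133333


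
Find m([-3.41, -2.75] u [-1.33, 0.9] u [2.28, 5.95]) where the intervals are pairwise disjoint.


For pairwise disjoint intervals, m(union) = sum of lengths.
= (-2.75 - -3.41) + (0.9 - -1.33) + (5.95 - 2.28)
= 0.66 + 2.23 + 3.67
= 6.56


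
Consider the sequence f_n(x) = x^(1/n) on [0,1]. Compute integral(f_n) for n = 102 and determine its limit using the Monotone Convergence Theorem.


At n = 102: f_102(x) = x^(1/102).
Step 1: integral(x^(1/102), 0, 1) = [x^(1/102+1) / (1/102+1)] from 0 to 1
     = 1 / (1/102 + 1) = 1 / ((102+1)/102) = 102/(102+1)
     = 102/103 = 0.990291
Step 2: As n -> infinity, f_n(x) = x^(1/n) -> 1 for x in (0,1], and f_n is increasing in n.
By MCT, lim_n integral(f_n) = integral(lim_n f_n) = integral(1, 0, 1) = 1.
Step 3: Verify convergence: 102/103 = 0.990291 -> 1


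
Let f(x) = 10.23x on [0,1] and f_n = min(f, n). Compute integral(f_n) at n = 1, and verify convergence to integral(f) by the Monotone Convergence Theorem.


f(x) = 10.23x on [0,1]; f_n(x) = min(10.23x, n). At n = 1:
Step 1: f(x) reaches 1 at x = 1/10.23 = 0.097752
Step 2: integral(f_1) = integral(10.23x, 0, 0.097752) + integral(1, 0.097752, 1)
       = 10.23*0.097752^2/2 + 1*(1 - 0.097752)
       = 0.048876 + 0.902248
       = 0.951124
Step 3: As n -> infinity, f_n increases to f, so by MCT integral(f_n) -> integral(f) = 10.23/2 = 5.115.
Convergence: integral(f_1) = 0.951124 -> 5.115 as n -> infinity


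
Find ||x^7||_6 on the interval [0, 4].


Step 1: ||f||_6 = (integral_0^4 |x^7|^6 dx)^(1/6)
     = (integral_0^4 x^42 dx)^(1/6)
Step 2: integral_0^4 x^42 dx = [x^43/(43)] from 0 to 4 = 4^43/43
     = 77371252455336267181195264/43 = 1.799331e+24
Step 3: ||f||_6 = (1.799331e+24)^(1/6) = 11028.552847


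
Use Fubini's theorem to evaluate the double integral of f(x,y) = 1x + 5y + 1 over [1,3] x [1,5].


By Fubini, integrate in x first, then y.
Step 1: Fix y, integrate over x in [1,3]:
  integral(1x + 5y + 1, x=1..3)
  = 1*(3^2 - 1^2)/2 + (5y + 1)*(3 - 1)
  = 4 + (5y + 1)*2
  = 4 + 10y + 2
  = 6 + 10y
Step 2: Integrate over y in [1,5]:
  integral(6 + 10y, y=1..5)
  = 6*4 + 10*(5^2 - 1^2)/2
  = 24 + 120
  = 144


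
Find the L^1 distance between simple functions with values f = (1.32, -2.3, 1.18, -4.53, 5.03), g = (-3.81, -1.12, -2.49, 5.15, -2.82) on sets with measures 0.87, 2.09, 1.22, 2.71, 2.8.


Step 1: Compute differences f_i - g_i:
  1.32 - -3.81 = 5.13
  -2.3 - -1.12 = -1.18
  1.18 - -2.49 = 3.67
  -4.53 - 5.15 = -9.68
  5.03 - -2.82 = 7.85
Step 2: Compute |diff|^1 * measure for each set:
  |5.13|^1 * 0.87 = 5.13 * 0.87 = 4.4631
  |-1.18|^1 * 2.09 = 1.18 * 2.09 = 2.4662
  |3.67|^1 * 1.22 = 3.67 * 1.22 = 4.4774
  |-9.68|^1 * 2.71 = 9.68 * 2.71 = 26.2328
  |7.85|^1 * 2.8 = 7.85 * 2.8 = 21.98
Step 3: Sum = 59.6195
Step 4: ||f-g||_1 = (59.6195)^(1/1) = 59.6195


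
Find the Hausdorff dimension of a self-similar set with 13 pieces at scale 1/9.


For a self-similar set with N copies scaled by 1/r:
dim_H = log(N)/log(r) = log(13)/log(9)
= 2.564949/2.197225
= 1.167359


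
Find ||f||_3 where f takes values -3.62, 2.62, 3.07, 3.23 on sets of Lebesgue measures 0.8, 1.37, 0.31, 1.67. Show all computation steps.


Step 1: Compute |f_i|^3 for each value:
  |-3.62|^3 = 47.437928
  |2.62|^3 = 17.984728
  |3.07|^3 = 28.934443
  |3.23|^3 = 33.698267
Step 2: Multiply by measures and sum:
  47.437928 * 0.8 = 37.950342
  17.984728 * 1.37 = 24.639077
  28.934443 * 0.31 = 8.969677
  33.698267 * 1.67 = 56.276106
Sum = 37.950342 + 24.639077 + 8.969677 + 56.276106 = 127.835203
Step 3: Take the p-th root:
||f||_3 = (127.835203)^(1/3) = 5.03752


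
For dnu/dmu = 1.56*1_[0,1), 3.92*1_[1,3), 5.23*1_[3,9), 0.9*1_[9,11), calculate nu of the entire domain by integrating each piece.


Integrate each piece of the Radon-Nikodym derivative:
Step 1: integral_0^1 1.56 dx = 1.56*(1-0) = 1.56*1 = 1.56
Step 2: integral_1^3 3.92 dx = 3.92*(3-1) = 3.92*2 = 7.84
Step 3: integral_3^9 5.23 dx = 5.23*(9-3) = 5.23*6 = 31.38
Step 4: integral_9^11 0.9 dx = 0.9*(11-9) = 0.9*2 = 1.8
Total: 1.56 + 7.84 + 31.38 + 1.8 = 42.58


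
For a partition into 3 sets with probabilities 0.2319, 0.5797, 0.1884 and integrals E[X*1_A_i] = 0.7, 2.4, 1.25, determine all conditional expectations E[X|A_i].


For each cell A_i: E[X|A_i] = E[X*1_A_i] / P(A_i)
Step 1: E[X|A_1] = 0.7 / 0.2319 = 3.018542
Step 2: E[X|A_2] = 2.4 / 0.5797 = 4.140072
Step 3: E[X|A_3] = 1.25 / 0.1884 = 6.63482
Verification: E[X] = sum E[X*1_A_i] = 0.7 + 2.4 + 1.25 = 4.35


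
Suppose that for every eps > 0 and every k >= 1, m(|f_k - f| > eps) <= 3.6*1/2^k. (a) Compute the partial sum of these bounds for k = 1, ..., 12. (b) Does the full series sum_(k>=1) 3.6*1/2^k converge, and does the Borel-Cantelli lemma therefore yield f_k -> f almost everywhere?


Step 1: List the terms 3.6*1/2^k for k = 1 to 12:
  k=1: 1.8
  k=2: 0.9
  k=3: 0.45
  k=4: 0.225
  k=5: 0.1125
  k=6: 0.05625
  k=7: 0.028125
  k=8: 0.014063
  k=9: 0.007031
  k=10: 0.003516
  k=11: 0.001758
  k=12: 8.789063e-04
Step 2: Partial sum = 1.8 + 0.9 + 0.45 + 0.225 + 0.1125 + 0.05625 + 0.028125 + 0.014063 + 0.007031 + 0.003516 + 0.001758 + 8.789063e-04
     = 3.599121
Step 3: The full series sum_(k>=1) 3.6*1/2^k converges (geometric series with ratio 1/2 < 1; a constant multiple of a convergent series converges).
Step 4: Fix eps > 0. Since sum_k m(|f_k - f| > eps) < infinity, the Borel-Cantelli lemma gives
        m(limsup_k {|f_k - f| > eps}) = 0, i.e. for a.e. x, |f_k(x) - f(x)| <= eps for all large k.
        Applying this with eps = 1/j for j = 1, 2, ... and intersecting the countably many full-measure sets,
        for a.e. x we get limsup_k |f_k(x) - f(x)| <= 1/j for every j, hence f_k -> f almost everywhere.
Conclusion: series converges; Borel-Cantelli yields f_k -> f a.e.


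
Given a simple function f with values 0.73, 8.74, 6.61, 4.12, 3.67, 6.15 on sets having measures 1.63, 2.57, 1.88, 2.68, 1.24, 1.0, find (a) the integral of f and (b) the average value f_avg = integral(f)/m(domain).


Step 1: Integral = sum(value_i * measure_i)
= 0.73*1.63 + 8.74*2.57 + 6.61*1.88 + 4.12*2.68 + 3.67*1.24 + 6.15*1.0
= 1.1899 + 22.4618 + 12.4268 + 11.0416 + 4.5508 + 6.15
= 57.8209
Step 2: Total measure of domain = 1.63 + 2.57 + 1.88 + 2.68 + 1.24 + 1.0 = 11
Step 3: Average value = 57.8209 / 11 = 5.256445


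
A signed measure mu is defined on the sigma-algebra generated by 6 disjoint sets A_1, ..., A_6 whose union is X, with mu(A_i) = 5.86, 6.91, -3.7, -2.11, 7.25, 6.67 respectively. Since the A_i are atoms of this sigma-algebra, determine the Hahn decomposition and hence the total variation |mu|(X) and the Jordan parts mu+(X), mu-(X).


Step 1: Every measurable set is a union of atoms (the cells / points), so a Hahn decomposition is
  obtained by grouping atoms by sign: P = union of atoms with mu > 0, N = union of the remaining atoms.
  Atoms in P (indices): 1, 2, 5, 6;  atoms in N (indices): 3, 4
  Positive values: 5.86, 6.91, 7.25, 6.67
  Negative values: -3.7, -2.11
Step 2: mu+(X) = mu(P) = sum of positive atom values = 26.69
Step 3: mu-(X) = -mu(N) = sum of |negative atom values| = 5.81
Step 4: |mu|(X) = mu+(X) + mu-(X) = 26.69 + 5.81 = 32.5


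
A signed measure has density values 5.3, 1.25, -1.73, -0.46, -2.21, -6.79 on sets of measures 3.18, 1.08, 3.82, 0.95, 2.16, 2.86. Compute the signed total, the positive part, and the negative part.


Step 1: Compute signed measure on each set:
  Set 1: 5.3 * 3.18 = 16.854
  Set 2: 1.25 * 1.08 = 1.35
  Set 3: -1.73 * 3.82 = -6.6086
  Set 4: -0.46 * 0.95 = -0.437
  Set 5: -2.21 * 2.16 = -4.7736
  Set 6: -6.79 * 2.86 = -19.4194
Step 2: Total signed measure = (16.854) + (1.35) + (-6.6086) + (-0.437) + (-4.7736) + (-19.4194)
     = -13.0346
Step 3: Positive part mu+(X) = sum of positive contributions = 18.204
Step 4: Negative part mu-(X) = |sum of negative contributions| = 31.2386


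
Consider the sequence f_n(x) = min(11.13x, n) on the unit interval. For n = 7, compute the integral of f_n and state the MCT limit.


f(x) = 11.13x on [0,1]; f_n(x) = min(11.13x, n). At n = 7:
Step 1: f(x) reaches 7 at x = 7/11.13 = 0.628931
Step 2: integral(f_7) = integral(11.13x, 0, 0.628931) + integral(7, 0.628931, 1)
       = 11.13*0.628931^2/2 + 7*(1 - 0.628931)
       = 2.201258 + 2.597484
       = 4.798742
Step 3: As n -> infinity, f_n increases to f, so by MCT integral(f_n) -> integral(f) = 11.13/2 = 5.565.
Convergence: integral(f_7) = 4.798742 -> 5.565 as n -> infinity


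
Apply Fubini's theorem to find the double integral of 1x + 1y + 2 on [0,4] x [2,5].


By Fubini, integrate in x first, then y.
Step 1: Fix y, integrate over x in [0,4]:
  integral(1x + 1y + 2, x=0..4)
  = 1*(4^2 - 0^2)/2 + (1y + 2)*(4 - 0)
  = 8 + (1y + 2)*4
  = 8 + 4y + 8
  = 16 + 4y
Step 2: Integrate over y in [2,5]:
  integral(16 + 4y, y=2..5)
  = 16*3 + 4*(5^2 - 2^2)/2
  = 48 + 42
  = 90


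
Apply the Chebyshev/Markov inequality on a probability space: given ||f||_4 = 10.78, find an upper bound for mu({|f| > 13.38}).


Chebyshev/Markov inequality: mu(|f| > eps) <= (||f||_p / eps)^p
Step 1: ||f||_4 / eps = 10.78 / 13.38 = 0.80568
Step 2: Raise to power p = 4:
  (0.80568)^4 = 0.421357
Step 3: Therefore mu(|f| > 13.38) <= 0.421357


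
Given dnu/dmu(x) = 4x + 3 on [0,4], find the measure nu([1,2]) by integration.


nu(A) = integral_A (dnu/dmu) dmu = integral_1^2 (4x + 3) dx
Step 1: Antiderivative F(x) = (4/2)x^2 + 3x
Step 2: F(2) = (4/2)*2^2 + 3*2 = 8 + 6 = 14
Step 3: F(1) = (4/2)*1^2 + 3*1 = 2 + 3 = 5
Step 4: nu([1,2]) = F(2) - F(1) = 14 - 5 = 9


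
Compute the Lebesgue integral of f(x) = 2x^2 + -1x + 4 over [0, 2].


The Lebesgue integral of a Riemann-integrable function agrees with the Riemann integral.
Antiderivative F(x) = (2/3)x^3 + (-1/2)x^2 + 4x
F(2) = (2/3)*2^3 + (-1/2)*2^2 + 4*2
     = (2/3)*8 + (-1/2)*4 + 4*2
     = 5.333333 + -2 + 8
     = 11.333333
F(0) = 0.0
Integral = F(2) - F(0) = 11.333333 - 0.0 = 11.333333


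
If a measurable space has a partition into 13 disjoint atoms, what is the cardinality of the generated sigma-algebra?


Each element of the sigma-algebra is a union of some subset of the 13 atoms.
The number of such subsets is 2^13 = 8192.


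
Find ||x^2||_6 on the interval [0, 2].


Step 1: ||f||_6 = (integral_0^2 |x^2|^6 dx)^(1/6)
     = (integral_0^2 x^12 dx)^(1/6)
Step 2: integral_0^2 x^12 dx = [x^13/(13)] from 0 to 2 = 2^13/13
     = 8192/13 = 630.153846
Step 3: ||f||_6 = (630.153846)^(1/6) = 2.928023


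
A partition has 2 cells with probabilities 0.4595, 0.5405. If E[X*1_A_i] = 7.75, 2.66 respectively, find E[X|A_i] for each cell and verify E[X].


For each cell A_i: E[X|A_i] = E[X*1_A_i] / P(A_i)
Step 1: E[X|A_1] = 7.75 / 0.4595 = 16.866159
Step 2: E[X|A_2] = 2.66 / 0.5405 = 4.921369
Verification: E[X] = sum E[X*1_A_i] = 7.75 + 2.66 = 10.41


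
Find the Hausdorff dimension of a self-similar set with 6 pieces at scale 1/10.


For a self-similar set with N copies scaled by 1/r:
dim_H = log(N)/log(r) = log(6)/log(10)
= 1.791759/2.302585
= 0.778151


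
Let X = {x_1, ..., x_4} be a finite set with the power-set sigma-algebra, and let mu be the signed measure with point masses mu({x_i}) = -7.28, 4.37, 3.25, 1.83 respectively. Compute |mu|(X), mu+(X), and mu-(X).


Step 1: Every measurable set is a union of atoms (the cells / points), so a Hahn decomposition is
  obtained by grouping atoms by sign: P = union of atoms with mu > 0, N = union of the remaining atoms.
  Atoms in P (indices): 2, 3, 4;  atoms in N (indices): 1
  Positive values: 4.37, 3.25, 1.83
  Negative values: -7.28
Step 2: mu+(X) = mu(P) = sum of positive atom values = 9.45
Step 3: mu-(X) = -mu(N) = sum of |negative atom values| = 7.28
Step 4: |mu|(X) = mu+(X) + mu-(X) = 9.45 + 7.28 = 16.73


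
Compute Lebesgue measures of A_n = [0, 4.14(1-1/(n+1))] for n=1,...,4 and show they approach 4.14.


By continuity of measure from below: if A_n increases to A, then m(A_n) -> m(A).
Here A = [0, 4.14], so m(A) = 4.14
Step 1: a_1 = 4.14*(1 - 1/2) = 2.07, m(A_1) = 2.07
Step 2: a_2 = 4.14*(1 - 1/3) = 2.76, m(A_2) = 2.76
Step 3: a_3 = 4.14*(1 - 1/4) = 3.105, m(A_3) = 3.105
Step 4: a_4 = 4.14*(1 - 1/5) = 3.312, m(A_4) = 3.312
Limit: m(A_n) -> m([0,4.14]) = 4.14


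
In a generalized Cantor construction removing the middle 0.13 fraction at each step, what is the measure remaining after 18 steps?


Step 1: At each step, fraction remaining = 1 - 0.13 = 0.87
Step 2: After 18 steps, measure = (0.87)^18
Result = 0.081535


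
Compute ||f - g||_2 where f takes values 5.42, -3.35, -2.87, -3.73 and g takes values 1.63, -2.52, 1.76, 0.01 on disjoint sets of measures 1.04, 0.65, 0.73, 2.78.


Step 1: Compute differences f_i - g_i:
  5.42 - 1.63 = 3.79
  -3.35 - -2.52 = -0.83
  -2.87 - 1.76 = -4.63
  -3.73 - 0.01 = -3.74
Step 2: Compute |diff|^2 * measure for each set:
  |3.79|^2 * 1.04 = 14.3641 * 1.04 = 14.938664
  |-0.83|^2 * 0.65 = 0.6889 * 0.65 = 0.447785
  |-4.63|^2 * 0.73 = 21.4369 * 0.73 = 15.648937
  |-3.74|^2 * 2.78 = 13.9876 * 2.78 = 38.885528
Step 3: Sum = 69.920914
Step 4: ||f-g||_2 = (69.920914)^(1/2) = 8.361873


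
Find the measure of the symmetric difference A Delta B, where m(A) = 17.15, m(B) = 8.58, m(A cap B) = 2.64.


m(A Delta B) = m(A) + m(B) - 2*m(A n B)
= 17.15 + 8.58 - 2*2.64
= 17.15 + 8.58 - 5.28
= 20.45


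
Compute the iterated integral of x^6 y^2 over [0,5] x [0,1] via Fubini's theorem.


By Fubini's theorem, the double integral factors as a product of single integrals:
Step 1: integral_0^5 x^6 dx = [x^7/7] from 0 to 5
     = 5^7/7 = 11160.714286
Step 2: integral_0^1 y^2 dy = [y^3/3] from 0 to 1
     = 1^3/3 = 0.333333
Step 3: Double integral = 11160.714286 * 0.333333 = 3720.238095


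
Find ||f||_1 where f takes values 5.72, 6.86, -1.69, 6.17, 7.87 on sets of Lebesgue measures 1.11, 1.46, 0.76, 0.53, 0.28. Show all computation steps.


Step 1: Compute |f_i|^1 for each value:
  |5.72|^1 = 5.72
  |6.86|^1 = 6.86
  |-1.69|^1 = 1.69
  |6.17|^1 = 6.17
  |7.87|^1 = 7.87
Step 2: Multiply by measures and sum:
  5.72 * 1.11 = 6.3492
  6.86 * 1.46 = 10.0156
  1.69 * 0.76 = 1.2844
  6.17 * 0.53 = 3.2701
  7.87 * 0.28 = 2.2036
Sum = 6.3492 + 10.0156 + 1.2844 + 3.2701 + 2.2036 = 23.1229
Step 3: Take the p-th root:
||f||_1 = (23.1229)^(1/1) = 23.1229


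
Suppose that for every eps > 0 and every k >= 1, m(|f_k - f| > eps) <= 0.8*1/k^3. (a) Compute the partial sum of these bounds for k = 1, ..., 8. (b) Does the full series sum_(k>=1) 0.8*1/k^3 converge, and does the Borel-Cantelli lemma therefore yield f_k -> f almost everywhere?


Step 1: List the terms 0.8*1/k^3 for k = 1 to 8:
  k=1: 0.8
  k=2: 0.1
  k=3: 0.02963
  k=4: 0.0125
  k=5: 0.0064
  k=6: 0.003704
  k=7: 0.002332
  k=8: 0.001563
Step 2: Partial sum = 0.8 + 0.1 + 0.02963 + 0.0125 + 0.0064 + 0.003704 + 0.002332 + 0.001563
     = 0.956128
Step 3: The full series sum_(k>=1) 0.8*1/k^3 converges (p-series with p = 3 > 1; a constant multiple of a convergent series converges).
Step 4: Fix eps > 0. Since sum_k m(|f_k - f| > eps) < infinity, the Borel-Cantelli lemma gives
        m(limsup_k {|f_k - f| > eps}) = 0, i.e. for a.e. x, |f_k(x) - f(x)| <= eps for all large k.
        Applying this with eps = 1/j for j = 1, 2, ... and intersecting the countably many full-measure sets,
        for a.e. x we get limsup_k |f_k(x) - f(x)| <= 1/j for every j, hence f_k -> f almost everywhere.
Conclusion: series converges; Borel-Cantelli yields f_k -> f a.e.


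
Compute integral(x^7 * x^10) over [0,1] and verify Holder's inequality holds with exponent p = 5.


Step 1: Exact integral of f*g = integral(x^17, 0, 1) = 1/18
     = 0.055556
Step 2: Holder bound with p=5, q=1.25:
  ||f||_p = (integral x^35 dx)^(1/5) = (1/36)^(1/5) = 0.488359
  ||g||_q = (integral x^12.5 dx)^(1/1.25) = (1/13.5)^(1/1.25) = 0.124662
Step 3: Holder bound = ||f||_p * ||g||_q = 0.488359 * 0.124662 = 0.06088
Verification: 0.055556 <= 0.06088 (Holder holds)


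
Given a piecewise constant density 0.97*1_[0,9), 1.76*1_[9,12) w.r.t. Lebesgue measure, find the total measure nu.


Integrate each piece of the Radon-Nikodym derivative:
Step 1: integral_0^9 0.97 dx = 0.97*(9-0) = 0.97*9 = 8.73
Step 2: integral_9^12 1.76 dx = 1.76*(12-9) = 1.76*3 = 5.28
Total: 8.73 + 5.28 = 14.01


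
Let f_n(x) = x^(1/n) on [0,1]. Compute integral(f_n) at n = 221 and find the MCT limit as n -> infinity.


At n = 221: f_221(x) = x^(1/221).
Step 1: integral(x^(1/221), 0, 1) = [x^(1/221+1) / (1/221+1)] from 0 to 1
     = 1 / (1/221 + 1) = 1 / ((221+1)/221) = 221/(221+1)
     = 221/222 = 0.995495
Step 2: As n -> infinity, f_n(x) = x^(1/n) -> 1 for x in (0,1], and f_n is increasing in n.
By MCT, lim_n integral(f_n) = integral(lim_n f_n) = integral(1, 0, 1) = 1.
Step 3: Verify convergence: 221/222 = 0.995495 -> 1


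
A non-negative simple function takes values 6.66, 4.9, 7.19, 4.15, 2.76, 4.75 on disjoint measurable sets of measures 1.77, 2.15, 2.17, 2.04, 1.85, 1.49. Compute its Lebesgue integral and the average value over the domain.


Step 1: Integral = sum(value_i * measure_i)
= 6.66*1.77 + 4.9*2.15 + 7.19*2.17 + 4.15*2.04 + 2.76*1.85 + 4.75*1.49
= 11.7882 + 10.535 + 15.6023 + 8.466 + 5.106 + 7.0775
= 58.575
Step 2: Total measure of domain = 1.77 + 2.15 + 2.17 + 2.04 + 1.85 + 1.49 = 11.47
Step 3: Average value = 58.575 / 11.47 = 5.1068


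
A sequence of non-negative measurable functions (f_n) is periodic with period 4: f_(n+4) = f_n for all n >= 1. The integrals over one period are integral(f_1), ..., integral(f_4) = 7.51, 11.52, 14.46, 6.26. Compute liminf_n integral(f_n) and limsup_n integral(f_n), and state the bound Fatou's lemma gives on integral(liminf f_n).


The sequence (integral(f_n)) is periodic with period 4, repeating the values 7.51, 11.52, 14.46, 6.26 indefinitely.
Step 1: For a periodic sequence, every tail (a_m, a_(m+1), ...) contains all 4 period values infinitely often.
Step 2: Hence inf of every tail = min of the period values = min(7.51, 11.52, 14.46, 6.26) = 6.26.
        liminf_n integral(f_n) = sup over m of (inf of tail from m) = 6.26.
Step 3: Similarly sup of every tail = max of the period values = 14.46.
        limsup_n integral(f_n) = 14.46.
Step 4: Fatou's lemma: integral(liminf_n f_n) <= liminf_n integral(f_n) = 6.26.
        So the integral of the pointwise liminf is at most 6.26.


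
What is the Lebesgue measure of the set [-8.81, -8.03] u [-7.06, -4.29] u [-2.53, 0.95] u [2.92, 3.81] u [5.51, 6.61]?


For pairwise disjoint intervals, m(union) = sum of lengths.
= (-8.03 - -8.81) + (-4.29 - -7.06) + (0.95 - -2.53) + (3.81 - 2.92) + (6.61 - 5.51)
= 0.78 + 2.77 + 3.48 + 0.89 + 1.1
= 9.02


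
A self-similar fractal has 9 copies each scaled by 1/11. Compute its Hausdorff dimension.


For a self-similar set with N copies scaled by 1/r:
dim_H = log(N)/log(r) = log(9)/log(11)
= 2.197225/2.397895
= 0.916314


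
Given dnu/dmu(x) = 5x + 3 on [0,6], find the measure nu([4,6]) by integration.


nu(A) = integral_A (dnu/dmu) dmu = integral_4^6 (5x + 3) dx
Step 1: Antiderivative F(x) = (5/2)x^2 + 3x
Step 2: F(6) = (5/2)*6^2 + 3*6 = 90 + 18 = 108
Step 3: F(4) = (5/2)*4^2 + 3*4 = 40 + 12 = 52
Step 4: nu([4,6]) = F(6) - F(4) = 108 - 52 = 56


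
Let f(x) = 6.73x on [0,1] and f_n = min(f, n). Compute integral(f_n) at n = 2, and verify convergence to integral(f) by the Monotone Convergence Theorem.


f(x) = 6.73x on [0,1]; f_n(x) = min(6.73x, n). At n = 2:
Step 1: f(x) reaches 2 at x = 2/6.73 = 0.297177
Step 2: integral(f_2) = integral(6.73x, 0, 0.297177) + integral(2, 0.297177, 1)
       = 6.73*0.297177^2/2 + 2*(1 - 0.297177)
       = 0.297177 + 1.405646
       = 1.702823
Step 3: As n -> infinity, f_n increases to f, so by MCT integral(f_n) -> integral(f) = 6.73/2 = 3.365.
Convergence: integral(f_2) = 1.702823 -> 3.365 as n -> infinity
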